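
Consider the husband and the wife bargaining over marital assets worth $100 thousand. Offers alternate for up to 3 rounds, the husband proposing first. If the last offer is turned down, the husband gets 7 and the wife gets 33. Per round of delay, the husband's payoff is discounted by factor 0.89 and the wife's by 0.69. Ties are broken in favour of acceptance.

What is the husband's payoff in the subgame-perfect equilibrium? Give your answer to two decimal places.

Round 3 (the husband proposes): the wife gets 33 if talks fail, so the husband offers 33 and keeps 67.
Round 2 (the wife proposes): the husband can get 67 next round, worth 0.89 × 67 = 59.63 now; the wife offers that and keeps 40.37.
Round 1 (the husband proposes): the wife can get 40.37 next round, worth 0.69 × 40.37 = 27.8553 now, so the husband offers 27.8553, keeping 72.1447.

72.14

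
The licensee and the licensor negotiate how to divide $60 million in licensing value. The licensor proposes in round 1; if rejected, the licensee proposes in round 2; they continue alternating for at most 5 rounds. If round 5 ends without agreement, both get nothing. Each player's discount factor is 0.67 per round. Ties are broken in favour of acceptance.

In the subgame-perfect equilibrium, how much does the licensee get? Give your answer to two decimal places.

19.22

Round 5 (the licensor proposes): the licensee will accept anything ≥ 0, so the licensor offers 0 and keeps 60.
Round 4 (the licensee proposes): the licensor can get 60 next round, worth 0.67 × 60 = 40.2 now; the licensee offers that and keeps 19.8.
Round 3 (the licensor proposes): the licensee can get 19.8 next round, worth 0.67 × 19.8 = 13.266 now. The licensor offers 13.266 and keeps 60 − 13.266 = 46.734.
Round 2 (the licensee proposes): the licensor can get 46.734 next round, worth 0.67 × 46.734 = 31.31178 now, so the licensee offers 31.31178, keeping 28.68822.
Round 1 (the licensor proposes): the licensee can get 28.68822 next round, worth 0.67 × 28.68822 = 19.2211074 now. The licensor offers 19.2211074 and keeps 60 − 19.2211074 = 40.7788926.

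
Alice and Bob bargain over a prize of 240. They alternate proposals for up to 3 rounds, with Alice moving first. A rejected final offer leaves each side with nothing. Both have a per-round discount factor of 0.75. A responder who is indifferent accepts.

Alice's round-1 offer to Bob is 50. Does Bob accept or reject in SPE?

Accept

Work out Bob's continuation value if the offer is rejected.
Round 3 (Alice proposes): rejection yields 0 for Bob; Alice offers 0 and keeps 240.
Round 2 (Bob proposes): Alice can get 240 next round, worth 0.75 × 240 = 180 now, so Bob offers 180, keeping 60.
So by rejecting in round 1, Bob gets 60 next round, worth 0.75 × 60 = 45 now.
Offer 50 ≥ 45, so Bob accepts.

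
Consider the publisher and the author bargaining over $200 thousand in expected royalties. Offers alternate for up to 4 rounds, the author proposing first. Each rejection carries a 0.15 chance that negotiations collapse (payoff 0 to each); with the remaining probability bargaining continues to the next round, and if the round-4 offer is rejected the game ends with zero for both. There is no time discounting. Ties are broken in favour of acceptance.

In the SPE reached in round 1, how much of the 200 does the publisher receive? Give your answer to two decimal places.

By backward induction:
Round 4 (the publisher proposes): rejection yields 0 for the author; the publisher offers 0 and keeps 200.
Round 3 (the author proposes): rejecting gives the publisher an expected 0.85 × 200 = 170; the author offers that and keeps 30.
Round 2 (the publisher proposes): rejecting gives the author an expected 0.85 × 30 = 25.5; the publisher offers that and keeps 174.5.
Round 1 (the author proposes): rejecting gives the publisher an expected 0.85 × 174.5 = 148.325. The author offers 148.325 and keeps 200 − 148.325 = 51.675.

148.33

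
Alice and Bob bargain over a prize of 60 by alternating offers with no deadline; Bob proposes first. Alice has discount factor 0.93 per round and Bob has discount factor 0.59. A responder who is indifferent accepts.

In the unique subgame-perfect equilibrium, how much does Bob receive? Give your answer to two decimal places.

Let x be Bob's share when Bob proposes and y be Alice's share when Alice proposes.
Alice accepts iff offered ≥ 0.93·y, so x = 60 − 0.93y. Symmetrically y = 60 − 0.59x.
Substituting: x = 60 − 0.93(60 − 0.59x), giving x(1 − 0.59·0.93) = 60(1 − 0.93).
So x = 60 × 0.07 / 0.4513 ≈ 9.3064, and Alice receives 60 − x ≈ 50.6936.

9.31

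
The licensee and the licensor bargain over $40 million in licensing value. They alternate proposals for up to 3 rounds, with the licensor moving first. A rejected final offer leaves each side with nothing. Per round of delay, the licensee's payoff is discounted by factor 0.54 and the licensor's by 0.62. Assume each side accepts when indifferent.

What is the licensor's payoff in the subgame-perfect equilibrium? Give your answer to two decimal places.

Round 3 (the licensor proposes): rejection yields 0 for the licensee; the licensor offers 0 and keeps 40.
Round 2 (the licensee proposes): the licensor can get 40 next round, worth 0.62 × 40 = 24.8 now. The licensee offers 24.8 and keeps 40 − 24.8 = 15.2.
Round 1 (the licensor proposes): the licensee can get 15.2 next round, worth 0.54 × 15.2 = 8.208 now; the licensor offers that and keeps 31.792.

31.79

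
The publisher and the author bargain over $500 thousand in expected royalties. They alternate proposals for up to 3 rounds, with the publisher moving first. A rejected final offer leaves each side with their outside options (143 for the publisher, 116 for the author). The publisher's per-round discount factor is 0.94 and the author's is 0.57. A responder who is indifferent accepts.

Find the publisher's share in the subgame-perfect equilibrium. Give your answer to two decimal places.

420.75

Solve by backward induction from round 3.
Round 3 (the publisher proposes): the author gets 116 if talks fail, so the publisher offers 116 and keeps 384.
Round 2 (the author proposes): the publisher can get 384 next round, worth 0.94 × 384 = 360.96 now. The author offers 360.96 and keeps 500 − 360.96 = 139.04.
Round 1 (the publisher proposes): the author can get 139.04 next round, worth 0.57 × 139.04 = 79.2528 now; the publisher offers that and keeps 420.7472.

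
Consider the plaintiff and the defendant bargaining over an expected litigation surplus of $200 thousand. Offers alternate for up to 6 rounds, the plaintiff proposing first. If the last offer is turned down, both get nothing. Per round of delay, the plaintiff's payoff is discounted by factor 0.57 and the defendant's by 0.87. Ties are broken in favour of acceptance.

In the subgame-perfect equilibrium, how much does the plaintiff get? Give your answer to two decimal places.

45.29

Round 6 (the defendant proposes): rejection yields 0 for the plaintiff; the defendant offers 0 and keeps 200.
Round 5 (the plaintiff proposes): the defendant can get 200 next round, worth 0.87 × 200 = 174 now, so the plaintiff offers 174, keeping 26.
Round 4 (the defendant proposes): the plaintiff can get 26 next round, worth 0.57 × 26 = 14.82 now. The defendant offers 14.82 and keeps 200 − 14.82 = 185.18.
Round 3 (the plaintiff proposes): the defendant can get 185.18 next round, worth 0.87 × 185.18 = 161.1066 now, so the plaintiff offers 161.1066, keeping 38.8934.
Round 2 (the defendant proposes): the plaintiff can get 38.8934 next round, worth 0.57 × 38.8934 = 22.169238 now. The defendant offers 22.169238 and keeps 200 − 22.169238 = 177.830762.
Round 1 (the plaintiff proposes): the defendant can get 177.830762 next round, worth 0.87 × 177.830762 = 154.71276294 now, so the plaintiff offers 154.71276294, keeping 45.28723706.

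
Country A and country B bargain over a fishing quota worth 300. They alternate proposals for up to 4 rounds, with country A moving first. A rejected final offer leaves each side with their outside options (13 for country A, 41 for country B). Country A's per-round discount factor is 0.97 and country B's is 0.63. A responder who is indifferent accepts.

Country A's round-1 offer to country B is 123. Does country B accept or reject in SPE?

Work out country B's continuation value if the offer is rejected.
Round 4 (country B proposes): country A gets 13 if talks fail, so country B offers 13 and keeps 287.
Round 3 (country A proposes): country B can get 287 next round, worth 0.63 × 287 = 180.81 now, so country A offers 180.81, keeping 119.19.
Round 2 (country B proposes): country A can get 119.19 next round, worth 0.97 × 119.19 = 115.6143 now; country B offers that and keeps 184.3857.
So by rejecting in round 1, country B gets 184.3857 next round, worth 0.63 × 184.3857 = 116.162991 now.
Offer 123 ≥ 116.162991, so country B accepts.

Accept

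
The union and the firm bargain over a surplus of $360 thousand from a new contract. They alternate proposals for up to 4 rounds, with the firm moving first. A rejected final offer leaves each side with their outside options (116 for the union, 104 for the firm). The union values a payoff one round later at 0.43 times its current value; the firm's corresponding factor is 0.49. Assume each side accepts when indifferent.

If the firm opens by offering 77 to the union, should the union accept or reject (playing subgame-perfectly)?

Reject

Work out the union's continuation value if the offer is rejected.
Round 4 (the union proposes): the firm gets 104 if talks fail, so the union offers 104 and keeps 256.
Round 3 (the firm proposes): the union can get 256 next round, worth 0.43 × 256 = 110.08 now. The firm offers 110.08 and keeps 360 − 110.08 = 249.92.
Round 2 (the union proposes): the firm can get 249.92 next round, worth 0.49 × 249.92 = 122.4608 now, so the union offers 122.4608, keeping 237.5392.
So by rejecting in round 1, the union gets 237.5392 next round, worth 0.43 × 237.5392 = 102.141856 now.
Offer 77 < 102.141856, so the union rejects.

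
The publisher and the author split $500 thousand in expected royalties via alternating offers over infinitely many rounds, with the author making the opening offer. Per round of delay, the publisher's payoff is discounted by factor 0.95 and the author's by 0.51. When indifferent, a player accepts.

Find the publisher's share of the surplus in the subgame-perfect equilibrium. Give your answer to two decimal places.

451.50

When the author proposes, the publisher accepts any offer worth at least 0.95 times what the publisher would get by proposing next round; and vice versa.
This gives x = 500 − 0.95y and y = 500 − 0.51x, where x and y are each side's share when it proposes.
Hence (1 − 0.95·0.51)x = 500(1 − 0.95), i.e. 0.5155·x = 25.
x ≈ 48.4966; the publisher's share is 500 − x ≈ 451.5034.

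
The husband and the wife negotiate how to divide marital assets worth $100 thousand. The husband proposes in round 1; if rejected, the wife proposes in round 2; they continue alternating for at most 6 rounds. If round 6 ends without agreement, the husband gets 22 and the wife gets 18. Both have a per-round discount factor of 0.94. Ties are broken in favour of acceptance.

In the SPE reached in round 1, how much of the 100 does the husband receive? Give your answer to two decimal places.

Round 6 (the wife proposes): the husband gets 22 if talks fail, so the wife offers 22 and keeps 78.
Round 5 (the husband proposes): the wife can get 78 next round, worth 0.94 × 78 = 73.32 now. The husband offers 73.32 and keeps 100 − 73.32 = 26.68.
Round 4 (the wife proposes): the husband can get 26.68 next round, worth 0.94 × 26.68 = 25.0792 now. The wife offers 25.0792 and keeps 100 − 25.0792 = 74.9208.
Round 3 (the husband proposes): the wife can get 74.9208 next round, worth 0.94 × 74.9208 = 70.425552 now; the husband offers that and keeps 29.574448.
Round 2 (the wife proposes): the husband can get 29.574448 next round, worth 0.94 × 29.574448 = 27.79998112 now, so the wife offers 27.79998112, keeping 72.20001888.
Round 1 (the husband proposes): the wife can get 72.20001888 next round, worth 0.94 × 72.20001888 = 67.8680177472 now, so the husband offers 67.8680177472, keeping 32.1319822528.

32.13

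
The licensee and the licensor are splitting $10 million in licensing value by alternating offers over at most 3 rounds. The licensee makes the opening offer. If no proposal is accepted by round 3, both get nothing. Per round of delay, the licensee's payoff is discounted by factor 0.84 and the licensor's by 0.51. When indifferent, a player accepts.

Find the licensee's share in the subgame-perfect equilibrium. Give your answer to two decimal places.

9.18

Round 3 (the licensee proposes): the licensor will accept anything ≥ 0, so the licensee offers 0 and keeps 10.
Round 2 (the licensor proposes): the licensee can get 10 next round, worth 0.84 × 10 = 8.4 now. The licensor offers 8.4 and keeps 10 − 8.4 = 1.6.
Round 1 (the licensee proposes): the licensor can get 1.6 next round, worth 0.51 × 1.6 = 0.816 now. The licensee offers 0.816 and keeps 10 − 0.816 = 9.184.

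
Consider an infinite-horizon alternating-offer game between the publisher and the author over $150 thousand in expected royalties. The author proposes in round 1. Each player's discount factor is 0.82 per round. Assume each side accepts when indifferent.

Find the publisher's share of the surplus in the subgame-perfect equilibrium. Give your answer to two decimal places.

67.58

Let x be the author's share when the author proposes and y be the publisher's share when the publisher proposes.
The publisher accepts iff offered ≥ 0.82·y, so x = 150 − 0.82y. Symmetrically y = 150 − 0.82x.
Substituting: x = 150 − 0.82(150 − 0.82x), giving x(1 − 0.82·0.82) = 150(1 − 0.82).
So x = 150 × 0.18 / 0.3276 ≈ 82.4176, and the publisher receives 150 − x ≈ 67.5824.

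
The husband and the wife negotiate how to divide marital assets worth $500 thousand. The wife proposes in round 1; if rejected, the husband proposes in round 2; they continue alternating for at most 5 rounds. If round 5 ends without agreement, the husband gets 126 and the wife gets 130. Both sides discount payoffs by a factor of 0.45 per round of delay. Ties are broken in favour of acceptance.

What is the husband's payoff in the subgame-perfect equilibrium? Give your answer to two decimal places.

153.98

By backward induction:
Round 5 (the wife proposes): the husband gets 126 if talks fail, so the wife offers 126 and keeps 374.
Round 4 (the husband proposes): the wife can get 374 next round, worth 0.45 × 374 = 168.3 now, so the husband offers 168.3, keeping 331.7.
Round 3 (the wife proposes): the husband can get 331.7 next round, worth 0.45 × 331.7 = 149.265 now, so the wife offers 149.265, keeping 350.735.
Round 2 (the husband proposes): the wife can get 350.735 next round, worth 0.45 × 350.735 = 157.83075 now. The husband offers 157.83075 and keeps 500 − 157.83075 = 342.16925.
Round 1 (the wife proposes): the husband can get 342.16925 next round, worth 0.45 × 342.16925 = 153.9761625 now. The wife offers 153.9761625 and keeps 500 − 153.9761625 = 346.0238375.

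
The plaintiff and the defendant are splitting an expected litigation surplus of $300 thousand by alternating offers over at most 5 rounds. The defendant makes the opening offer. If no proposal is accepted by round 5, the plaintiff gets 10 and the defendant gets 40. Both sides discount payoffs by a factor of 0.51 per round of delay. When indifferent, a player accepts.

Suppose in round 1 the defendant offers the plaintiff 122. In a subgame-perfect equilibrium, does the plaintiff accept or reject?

Accept

Round 5 (the defendant proposes): the plaintiff gets 10 if talks fail, so the defendant offers 10 and keeps 290.
Round 4 (the plaintiff proposes): the defendant can get 290 next round, worth 0.51 × 290 = 147.9 now, so the plaintiff offers 147.9, keeping 152.1.
Round 3 (the defendant proposes): the plaintiff can get 152.1 next round, worth 0.51 × 152.1 = 77.571 now; the defendant offers that and keeps 222.429.
Round 2 (the plaintiff proposes): the defendant can get 222.429 next round, worth 0.51 × 222.429 = 113.43879 now. The plaintiff offers 113.43879 and keeps 300 − 113.43879 = 186.56121.
So by rejecting in round 1, the plaintiff gets 186.56121 next round, worth 0.51 × 186.56121 = 95.1462171 now.
Offer 122 ≥ 95.1462171, so the plaintiff accepts.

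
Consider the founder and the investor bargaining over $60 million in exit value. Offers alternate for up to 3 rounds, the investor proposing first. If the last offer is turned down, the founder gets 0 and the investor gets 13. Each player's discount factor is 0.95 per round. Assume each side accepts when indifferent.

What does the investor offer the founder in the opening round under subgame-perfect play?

Round 3 (the investor proposes): rejection yields 0 for the founder; the investor offers 0 and keeps 60.
Round 2 (the founder proposes): the investor can get 60 next round, worth 0.95 × 60 = 57 now, so the founder offers 57, keeping 3.
Round 1 (the investor proposes): the founder can get 3 next round, worth 0.95 × 3 = 2.85 now; the investor offers that and keeps 57.15.

2.85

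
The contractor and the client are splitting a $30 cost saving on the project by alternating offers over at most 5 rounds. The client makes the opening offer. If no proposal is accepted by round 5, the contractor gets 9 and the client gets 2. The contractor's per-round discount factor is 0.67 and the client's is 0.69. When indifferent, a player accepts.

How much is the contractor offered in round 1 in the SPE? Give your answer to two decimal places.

Work backward from the last round.
Round 5 (the client proposes): the contractor gets 9 if talks fail, so the client offers 9 and keeps 21.
Round 4 (the contractor proposes): the client can get 21 next round, worth 0.69 × 21 = 14.49 now; the contractor offers that and keeps 15.51.
Round 3 (the client proposes): the contractor can get 15.51 next round, worth 0.67 × 15.51 = 10.3917 now; the client offers that and keeps 19.6083.
Round 2 (the contractor proposes): the client can get 19.6083 next round, worth 0.69 × 19.6083 = 13.529727 now. The contractor offers 13.529727 and keeps 30 − 13.529727 = 16.470273.
Round 1 (the client proposes): the contractor can get 16.470273 next round, worth 0.67 × 16.470273 = 11.03508291 now. The client offers 11.03508291 and keeps 30 − 11.03508291 = 18.96491709.

11.04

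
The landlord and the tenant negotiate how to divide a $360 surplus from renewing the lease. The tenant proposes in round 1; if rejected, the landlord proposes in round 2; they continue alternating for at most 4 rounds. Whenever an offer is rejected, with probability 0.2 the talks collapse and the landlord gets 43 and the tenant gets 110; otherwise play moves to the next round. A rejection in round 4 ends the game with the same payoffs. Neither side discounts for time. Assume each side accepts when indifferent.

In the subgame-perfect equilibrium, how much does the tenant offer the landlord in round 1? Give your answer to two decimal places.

Round 4 (the landlord proposes): the tenant gets 110 if talks fail, so the landlord offers 110 and keeps 250.
Round 3 (the tenant proposes): rejecting gives the landlord an expected 0.8 × 250 + 0.2 × 43 = 208.6. The tenant offers 208.6 and keeps 360 − 208.6 = 151.4.
Round 2 (the landlord proposes): rejecting gives the tenant an expected 0.8 × 151.4 + 0.2 × 110 = 143.12; the landlord offers that and keeps 216.88.
Round 1 (the tenant proposes): rejecting gives the landlord an expected 0.8 × 216.88 + 0.2 × 43 = 182.104; the tenant offers that and keeps 177.896.

182.10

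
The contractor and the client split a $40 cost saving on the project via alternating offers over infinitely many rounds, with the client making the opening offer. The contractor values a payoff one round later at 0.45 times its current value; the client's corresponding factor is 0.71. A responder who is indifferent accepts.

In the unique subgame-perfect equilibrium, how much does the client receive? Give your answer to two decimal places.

In a stationary SPE each proposer offers the other exactly their discounted continuation value.
If the client keeps x when proposing and the contractor keeps y when proposing, then x = 40 − 0.45y and y = 40 − 0.71x.
Solving: x = 40(1 − 0.45) / (1 − 0.71·0.45) = 22 / 0.6805 ≈ 32.3292.
The contractor gets 40 − 32.3292 ≈ 7.6708.

32.33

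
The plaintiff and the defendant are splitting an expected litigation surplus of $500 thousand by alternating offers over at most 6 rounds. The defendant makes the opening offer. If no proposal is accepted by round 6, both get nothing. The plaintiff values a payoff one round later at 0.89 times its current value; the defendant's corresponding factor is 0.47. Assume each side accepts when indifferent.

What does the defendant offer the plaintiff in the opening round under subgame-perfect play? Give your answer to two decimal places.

412.37

Round 6 (the plaintiff proposes): the defendant will accept anything ≥ 0, so the plaintiff offers 0 and keeps 500.
Round 5 (the defendant proposes): the plaintiff can get 500 next round, worth 0.89 × 500 = 445 now; the defendant offers that and keeps 55.
Round 4 (the plaintiff proposes): the defendant can get 55 next round, worth 0.47 × 55 = 25.85 now. The plaintiff offers 25.85 and keeps 500 − 25.85 = 474.15.
Round 3 (the defendant proposes): the plaintiff can get 474.15 next round, worth 0.89 × 474.15 = 421.9935 now; the defendant offers that and keeps 78.0065.
Round 2 (the plaintiff proposes): the defendant can get 78.0065 next round, worth 0.47 × 78.0065 = 36.663055 now; the plaintiff offers that and keeps 463.336945.
Round 1 (the defendant proposes): the plaintiff can get 463.336945 next round, worth 0.89 × 463.336945 = 412.36988105 now; the defendant offers that and keeps 87.63011895.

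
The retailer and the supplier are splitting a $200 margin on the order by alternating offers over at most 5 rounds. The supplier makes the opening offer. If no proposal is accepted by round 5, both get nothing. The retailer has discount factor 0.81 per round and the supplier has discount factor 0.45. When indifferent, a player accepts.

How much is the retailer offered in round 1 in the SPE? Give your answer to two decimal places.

121.58

Round 5 (the supplier proposes): rejection yields 0 for the retailer; the supplier offers 0 and keeps 200.
Round 4 (the retailer proposes): the supplier can get 200 next round, worth 0.45 × 200 = 90 now; the retailer offers that and keeps 110.
Round 3 (the supplier proposes): the retailer can get 110 next round, worth 0.81 × 110 = 89.1 now, so the supplier offers 89.1, keeping 110.9.
Round 2 (the retailer proposes): the supplier can get 110.9 next round, worth 0.45 × 110.9 = 49.905 now; the retailer offers that and keeps 150.095.
Round 1 (the supplier proposes): the retailer can get 150.095 next round, worth 0.81 × 150.095 = 121.57695 now; the supplier offers that and keeps 78.42305.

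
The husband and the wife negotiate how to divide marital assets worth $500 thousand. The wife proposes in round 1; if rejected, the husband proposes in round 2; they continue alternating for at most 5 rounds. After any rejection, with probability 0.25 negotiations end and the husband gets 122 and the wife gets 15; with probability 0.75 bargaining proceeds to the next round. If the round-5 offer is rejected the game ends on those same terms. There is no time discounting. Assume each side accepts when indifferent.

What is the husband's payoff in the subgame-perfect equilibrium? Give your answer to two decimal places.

228.35

Round 5 (the wife proposes): the husband gets 122 if talks fail, so the wife offers 122 and keeps 378.
Round 4 (the husband proposes): rejecting gives the wife an expected 0.75 × 378 + 0.25 × 15 = 287.25. The husband offers 287.25 and keeps 500 − 287.25 = 212.75.
Round 3 (the wife proposes): rejecting gives the husband an expected 0.75 × 212.75 + 0.25 × 122 = 190.0625, so the wife offers 190.0625, keeping 309.9375.
Round 2 (the husband proposes): rejecting gives the wife an expected 0.75 × 309.9375 + 0.25 × 15 = 236.203125, so the husband offers 236.203125, keeping 263.796875.
Round 1 (the wife proposes): rejecting gives the husband an expected 0.75 × 263.796875 + 0.25 × 122 = 228.34765625. The wife offers 228.34765625 and keeps 500 − 228.34765625 = 271.65234375.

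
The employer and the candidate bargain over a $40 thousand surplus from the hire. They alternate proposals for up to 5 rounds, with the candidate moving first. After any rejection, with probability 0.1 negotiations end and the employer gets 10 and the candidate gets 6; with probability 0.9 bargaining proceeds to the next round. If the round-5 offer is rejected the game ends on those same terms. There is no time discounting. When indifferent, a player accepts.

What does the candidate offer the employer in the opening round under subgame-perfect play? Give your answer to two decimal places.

By backward induction:
Round 5 (the candidate proposes): the employer gets 10 if talks fail, so the candidate offers 10 and keeps 30.
Round 4 (the employer proposes): rejecting gives the candidate an expected 0.9 × 30 + 0.1 × 6 = 27.6. The employer offers 27.6 and keeps 40 − 27.6 = 12.4.
Round 3 (the candidate proposes): rejecting gives the employer an expected 0.9 × 12.4 + 0.1 × 10 = 12.16, so the candidate offers 12.16, keeping 27.84.
Round 2 (the employer proposes): rejecting gives the candidate an expected 0.9 × 27.84 + 0.1 × 6 = 25.656; the employer offers that and keeps 14.344.
Round 1 (the candidate proposes): rejecting gives the employer an expected 0.9 × 14.344 + 0.1 × 10 = 13.9096, so the candidate offers 13.9096, keeping 26.0904.

13.91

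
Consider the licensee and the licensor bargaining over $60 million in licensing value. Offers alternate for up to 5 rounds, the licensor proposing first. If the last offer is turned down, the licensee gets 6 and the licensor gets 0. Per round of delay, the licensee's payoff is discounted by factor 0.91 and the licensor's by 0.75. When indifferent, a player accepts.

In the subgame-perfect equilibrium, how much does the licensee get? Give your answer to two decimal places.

25.76

Round 5 (the licensor proposes): the licensee gets 6 if talks fail, so the licensor offers 6 and keeps 54.
Round 4 (the licensee proposes): the licensor can get 54 next round, worth 0.75 × 54 = 40.5 now, so the licensee offers 40.5, keeping 19.5.
Round 3 (the licensor proposes): the licensee can get 19.5 next round, worth 0.91 × 19.5 = 17.745 now; the licensor offers that and keeps 42.255.
Round 2 (the licensee proposes): the licensor can get 42.255 next round, worth 0.75 × 42.255 = 31.69125 now, so the licensee offers 31.69125, keeping 28.30875.
Round 1 (the licensor proposes): the licensee can get 28.30875 next round, worth 0.91 × 28.30875 = 25.7609625 now, so the licensor offers 25.7609625, keeping 34.2390375.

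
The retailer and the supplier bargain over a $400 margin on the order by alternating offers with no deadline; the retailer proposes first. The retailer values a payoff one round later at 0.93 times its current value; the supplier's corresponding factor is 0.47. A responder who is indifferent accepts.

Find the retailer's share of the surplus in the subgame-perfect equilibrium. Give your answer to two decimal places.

In a stationary SPE each proposer offers the other exactly their discounted continuation value.
If the retailer keeps x when proposing and the supplier keeps y when proposing, then x = 400 − 0.47y and y = 400 − 0.93x.
Solving: x = 400(1 − 0.47) / (1 − 0.93·0.47) = 212 / 0.5629 ≈ 376.6211.
The supplier gets 400 − 376.6211 ≈ 23.3789.

376.62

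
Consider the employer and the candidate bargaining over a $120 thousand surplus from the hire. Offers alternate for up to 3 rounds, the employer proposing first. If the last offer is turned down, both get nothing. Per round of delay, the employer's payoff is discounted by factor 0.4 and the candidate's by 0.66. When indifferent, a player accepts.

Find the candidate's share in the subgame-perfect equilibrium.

Round 3 (the employer proposes): rejection yields 0 for the candidate; the employer offers 0 and keeps 120.
Round 2 (the candidate proposes): the employer can get 120 next round, worth 0.4 × 120 = 48 now. The candidate offers 48 and keeps 120 − 48 = 72.
Round 1 (the employer proposes): the candidate can get 72 next round, worth 0.66 × 72 = 47.52 now; the employer offers that and keeps 72.48.

47.52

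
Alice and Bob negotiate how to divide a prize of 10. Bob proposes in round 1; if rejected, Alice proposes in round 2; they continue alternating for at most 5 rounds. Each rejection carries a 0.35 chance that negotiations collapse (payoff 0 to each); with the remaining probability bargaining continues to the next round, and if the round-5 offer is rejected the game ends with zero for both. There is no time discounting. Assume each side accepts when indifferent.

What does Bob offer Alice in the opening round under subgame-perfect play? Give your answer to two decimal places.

3.24

Round 5 (Bob proposes): Alice will accept anything ≥ 0, so Bob offers 0 and keeps 10.
Round 4 (Alice proposes): rejecting gives Bob an expected 0.65 × 10 = 6.5. Alice offers 6.5 and keeps 10 − 6.5 = 3.5.
Round 3 (Bob proposes): rejecting gives Alice an expected 0.65 × 3.5 = 2.275; Bob offers that and keeps 7.725.
Round 2 (Alice proposes): rejecting gives Bob an expected 0.65 × 7.725 = 5.02125, so Alice offers 5.02125, keeping 4.97875.
Round 1 (Bob proposes): rejecting gives Alice an expected 0.65 × 4.97875 = 3.2361875. Bob offers 3.2361875 and keeps 10 − 3.2361875 = 6.7638125.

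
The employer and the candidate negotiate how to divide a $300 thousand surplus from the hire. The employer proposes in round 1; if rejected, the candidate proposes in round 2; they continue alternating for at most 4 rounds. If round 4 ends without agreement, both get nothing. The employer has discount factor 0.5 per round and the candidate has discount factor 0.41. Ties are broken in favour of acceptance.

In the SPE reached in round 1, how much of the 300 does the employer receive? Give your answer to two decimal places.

213.29

Solve by backward induction from round 4.
Round 4 (the candidate proposes): the employer will accept anything ≥ 0, so the candidate offers 0 and keeps 300.
Round 3 (the employer proposes): the candidate can get 300 next round, worth 0.41 × 300 = 123 now, so the employer offers 123, keeping 177.
Round 2 (the candidate proposes): the employer can get 177 next round, worth 0.5 × 177 = 88.5 now; the candidate offers that and keeps 211.5.
Round 1 (the employer proposes): the candidate can get 211.5 next round, worth 0.41 × 211.5 = 86.715 now, so the employer offers 86.715, keeping 213.285.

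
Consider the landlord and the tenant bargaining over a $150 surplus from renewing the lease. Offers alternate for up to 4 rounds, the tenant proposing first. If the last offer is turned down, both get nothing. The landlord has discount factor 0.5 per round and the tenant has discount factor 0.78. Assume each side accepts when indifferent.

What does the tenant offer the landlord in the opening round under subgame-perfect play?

45.75

By backward induction:
Round 4 (the landlord proposes): rejection yields 0 for the tenant; the landlord offers 0 and keeps 150.
Round 3 (the tenant proposes): the landlord can get 150 next round, worth 0.5 × 150 = 75 now; the tenant offers that and keeps 75.
Round 2 (the landlord proposes): the tenant can get 75 next round, worth 0.78 × 75 = 58.5 now. The landlord offers 58.5 and keeps 150 − 58.5 = 91.5.
Round 1 (the tenant proposes): the landlord can get 91.5 next round, worth 0.5 × 91.5 = 45.75 now. The tenant offers 45.75 and keeps 150 − 45.75 = 104.25.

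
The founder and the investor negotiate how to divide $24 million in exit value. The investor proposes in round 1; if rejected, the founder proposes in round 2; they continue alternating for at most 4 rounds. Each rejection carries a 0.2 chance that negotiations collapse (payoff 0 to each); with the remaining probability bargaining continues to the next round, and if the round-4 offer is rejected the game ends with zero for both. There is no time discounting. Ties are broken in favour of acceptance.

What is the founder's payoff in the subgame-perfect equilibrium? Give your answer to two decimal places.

Round 4 (the founder proposes): the investor will accept anything ≥ 0, so the founder offers 0 and keeps 24.
Round 3 (the investor proposes): rejecting gives the founder an expected 0.8 × 24 = 19.2, so the investor offers 19.2, keeping 4.8.
Round 2 (the founder proposes): rejecting gives the investor an expected 0.8 × 4.8 = 3.84. The founder offers 3.84 and keeps 24 − 3.84 = 20.16.
Round 1 (the investor proposes): rejecting gives the founder an expected 0.8 × 20.16 = 16.128, so the investor offers 16.128, keeping 7.872.

16.13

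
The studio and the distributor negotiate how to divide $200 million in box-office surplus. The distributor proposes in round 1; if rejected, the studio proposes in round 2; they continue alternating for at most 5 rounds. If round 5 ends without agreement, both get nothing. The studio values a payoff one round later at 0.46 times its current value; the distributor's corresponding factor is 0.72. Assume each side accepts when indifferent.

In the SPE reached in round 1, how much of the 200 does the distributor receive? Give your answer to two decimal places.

Round 5 (the distributor proposes): rejection yields 0 for the studio; the distributor offers 0 and keeps 200.
Round 4 (the studio proposes): the distributor can get 200 next round, worth 0.72 × 200 = 144 now, so the studio offers 144, keeping 56.
Round 3 (the distributor proposes): the studio can get 56 next round, worth 0.46 × 56 = 25.76 now; the distributor offers that and keeps 174.24.
Round 2 (the studio proposes): the distributor can get 174.24 next round, worth 0.72 × 174.24 = 125.4528 now, so the studio offers 125.4528, keeping 74.5472.
Round 1 (the distributor proposes): the studio can get 74.5472 next round, worth 0.46 × 74.5472 = 34.291712 now. The distributor offers 34.291712 and keeps 200 − 34.291712 = 165.708288.

165.71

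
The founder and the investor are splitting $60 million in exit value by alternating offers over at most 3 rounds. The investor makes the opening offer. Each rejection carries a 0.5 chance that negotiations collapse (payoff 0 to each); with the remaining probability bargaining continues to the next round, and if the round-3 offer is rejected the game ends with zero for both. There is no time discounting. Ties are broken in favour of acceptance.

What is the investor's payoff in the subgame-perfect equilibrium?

45

Round 3 (the investor proposes): the founder will accept anything ≥ 0, so the investor offers 0 and keeps 60.
Round 2 (the founder proposes): rejecting gives the investor an expected 0.5 × 60 = 30. The founder offers 30 and keeps 60 − 30 = 30.
Round 1 (the investor proposes): rejecting gives the founder an expected 0.5 × 30 = 15. The investor offers 15 and keeps 60 − 15 = 45.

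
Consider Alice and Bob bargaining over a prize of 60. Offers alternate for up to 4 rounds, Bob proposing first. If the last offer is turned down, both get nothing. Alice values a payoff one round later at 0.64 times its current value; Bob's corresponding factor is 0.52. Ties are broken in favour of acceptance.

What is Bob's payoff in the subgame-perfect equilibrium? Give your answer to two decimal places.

Round 4 (Alice proposes): rejection yields 0 for Bob; Alice offers 0 and keeps 60.
Round 3 (Bob proposes): Alice can get 60 next round, worth 0.64 × 60 = 38.4 now; Bob offers that and keeps 21.6.
Round 2 (Alice proposes): Bob can get 21.6 next round, worth 0.52 × 21.6 = 11.232 now; Alice offers that and keeps 48.768.
Round 1 (Bob proposes): Alice can get 48.768 next round, worth 0.64 × 48.768 = 31.21152 now; Bob offers that and keeps 28.78848.

28.79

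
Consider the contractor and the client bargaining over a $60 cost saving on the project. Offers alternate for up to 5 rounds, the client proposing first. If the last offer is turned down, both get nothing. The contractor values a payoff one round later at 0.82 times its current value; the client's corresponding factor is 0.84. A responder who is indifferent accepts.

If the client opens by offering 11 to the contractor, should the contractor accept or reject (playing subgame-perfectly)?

Reject

Round 5 (the client proposes): rejection yields 0 for the contractor; the client offers 0 and keeps 60.
Round 4 (the contractor proposes): the client can get 60 next round, worth 0.84 × 60 = 50.4 now, so the contractor offers 50.4, keeping 9.6.
Round 3 (the client proposes): the contractor can get 9.6 next round, worth 0.82 × 9.6 = 7.872 now, so the client offers 7.872, keeping 52.128.
Round 2 (the contractor proposes): the client can get 52.128 next round, worth 0.84 × 52.128 = 43.78752 now; the contractor offers that and keeps 16.21248.
So by rejecting in round 1, the contractor gets 16.21248 next round, worth 0.82 × 16.21248 = 13.2942336 now.
Offer 11 < 13.2942336, so the contractor rejects.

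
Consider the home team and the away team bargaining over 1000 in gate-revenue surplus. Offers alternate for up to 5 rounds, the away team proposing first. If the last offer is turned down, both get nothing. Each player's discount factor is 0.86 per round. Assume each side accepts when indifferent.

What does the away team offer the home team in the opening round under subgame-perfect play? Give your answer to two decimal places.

Round 5 (the away team proposes): rejection yields 0 for the home team; the away team offers 0 and keeps 1000.
Round 4 (the home team proposes): the away team can get 1000 next round, worth 0.86 × 1000 = 860 now. The home team offers 860 and keeps 1000 − 860 = 140.
Round 3 (the away team proposes): the home team can get 140 next round, worth 0.86 × 140 = 120.4 now. The away team offers 120.4 and keeps 1000 − 120.4 = 879.6.
Round 2 (the home team proposes): the away team can get 879.6 next round, worth 0.86 × 879.6 = 756.456 now; the home team offers that and keeps 243.544.
Round 1 (the away team proposes): the home team can get 243.544 next round, worth 0.86 × 243.544 = 209.44784 now, so the away team offers 209.44784, keeping 790.55216.

209.45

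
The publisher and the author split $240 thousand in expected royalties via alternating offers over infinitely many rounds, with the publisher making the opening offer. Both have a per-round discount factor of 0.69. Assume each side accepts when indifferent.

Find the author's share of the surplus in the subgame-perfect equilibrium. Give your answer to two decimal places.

Let x be the publisher's share when the publisher proposes and y be the author's share when the author proposes.
The author accepts iff offered ≥ 0.69·y, so x = 240 − 0.69y. Symmetrically y = 240 − 0.69x.
Substituting: x = 240 − 0.69(240 − 0.69x), giving x(1 − 0.69·0.69) = 240(1 − 0.69).
So x = 240 × 0.31 / 0.5239 ≈ 142.0118, and the author receives 240 − x ≈ 97.9882.

97.99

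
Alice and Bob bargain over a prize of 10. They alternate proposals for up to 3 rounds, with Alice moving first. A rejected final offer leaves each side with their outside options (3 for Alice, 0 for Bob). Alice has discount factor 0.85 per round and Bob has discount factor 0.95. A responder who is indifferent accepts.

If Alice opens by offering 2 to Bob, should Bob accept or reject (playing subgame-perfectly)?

Accept

Round 3 (Alice proposes): rejection yields 0 for Bob; Alice offers 0 and keeps 10.
Round 2 (Bob proposes): Alice can get 10 next round, worth 0.85 × 10 = 8.5 now; Bob offers that and keeps 1.5.
So by rejecting in round 1, Bob gets 1.5 next round, worth 0.95 × 1.5 = 1.425 now.
Offer 2 ≥ 1.425, so Bob accepts.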